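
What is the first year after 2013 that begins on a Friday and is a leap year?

Jan 1 advances by 2 weekdays after a leap year and by 1 after a common year.
2013: Jan 1 is Tuesday.
2014: Wednesday
2015: Thursday
2016: Friday (leap)
2016 begins on a Friday and is a leap year.

2016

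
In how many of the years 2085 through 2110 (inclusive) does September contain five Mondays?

8

September has 30 days; it has five Mondays when Monday falls among the first (month-length − 28) days — i.e. when September 1 is one of Monday/Sunday.
September 1 by year: 2085:Sat 2086:Sun✓ 2087:Mon✓ 2088:Wed 2089:Thu 2090:Fri 2091:Sat 2092:Mon✓ 2093:Tue 2094:Wed 2095:Thu 2096:Sat 2097:Sun✓ 2098:Mon✓ 2099:Tue 2100:Wed 2101:Thu 2102:Fri 2103:Sat 2104:Mon✓ 2105:Tue 2106:Wed 2107:Thu 2108:Sat 2109:Sun✓ 2110:Mon✓
Years with five Mondays: 2086, 2087, 2092, 2097, 2098, 2104, 2109, 2110 → 8.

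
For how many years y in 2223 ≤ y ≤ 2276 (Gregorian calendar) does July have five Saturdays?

July has 31 days; it has five Saturdays when Saturday falls among the first (month-length − 28) days — i.e. when July 1 is one of Saturday/Friday/Thursday.
July 1 by year: 2223:Tue 2224:Thu✓ 2225:Fri✓ 2226:Sat✓ 2227:Sun 2228:Tue 2229:Wed 2230:Thu✓ 2231:Fri✓ 2232:Sun 2233:Mon 2234:Tue 2235:Wed 2236:Fri✓ 2237:Sat✓ …(24 more)… 2262:Tue 2263:Wed 2264:Fri✓ 2265:Sat✓ 2266:Sun 2267:Mon 2268:Wed 2269:Thu✓ 2270:Fri✓ 2271:Sat✓ 2272:Mon 2273:Tue 2274:Wed 2275:Thu✓ 2276:Sat✓
Years with five Saturdays: 2224, 2225, 2226, 2230, 2231, 2236, 2237, 2241, 2242, 2243, 2247, 2248, 2252, 2253, 2254, 2258, 2259, 2264, 2265, 2269, 2270, 2271, 2275, 2276 → 24.

24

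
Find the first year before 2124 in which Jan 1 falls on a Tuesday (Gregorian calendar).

2115

Jan 1 advances by 2 weekdays after a leap year and by 1 after a common year.
2124: Jan 1 is Saturday (leap).
2123: Friday
2122: Thursday
2121: Wednesday
2120: Monday (leap)
2119: Sunday
2118: Saturday
2117: Friday
2116: Wednesday (leap)
2115: Tuesday
2115 begins on a Tuesday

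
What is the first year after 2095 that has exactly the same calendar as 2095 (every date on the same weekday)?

2101

Two years share a calendar iff Jan 1 falls on the same weekday and both are leap or both are common. 2095: Jan 1 is Saturday, common year.
2096: Jan 1 Sunday, leap
2097: Jan 1 Tuesday, common
2098: Jan 1 Wednesday, common
2099: Jan 1 Thursday, common
2100: Jan 1 Friday, common
2101: Jan 1 Saturday, common
2101 matches on both conditions.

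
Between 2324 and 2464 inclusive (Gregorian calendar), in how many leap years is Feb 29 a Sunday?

5

Leap years in 2324–2464: 36 of them.
Feb 29 weekday advances by 5 (mod 7) from one leap year to the next four years later (or differs when a century non-leap intervenes).
Leap-day weekdays: 2324:Fri 2328:Wed 2332:Mon 2336:Sat 2340:Thu 2344:Tue 2348:Sun✓ 2352:Fri 2356:Wed 2360:Mon 2364:Sat 2368:Thu 2372:Tue …(10 more)… 2416:Mon 2420:Sat 2424:Thu 2428:Tue 2432:Sun✓ 2436:Fri 2440:Wed 2444:Mon 2448:Sat 2452:Thu 2456:Tue 2460:Sun✓ 2464:Fri
Sunday: 2348, 2376, 2404, 2432, 2460 → 5.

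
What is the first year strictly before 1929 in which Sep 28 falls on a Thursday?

1922

From one year to the next, a fixed date's weekday advances by 1, or by 2 when a Feb 29 lies between the two dates.
1929: September 28 is Saturday.
1928: Friday (−1)
1927: Wednesday (−2)
1926: Tuesday (−1)
1925: Monday (−1)
1924: Sunday (−1)
1923: Friday (−2)
1922: Thursday (−1)
Sep 28 falls on a Thursday in 1922.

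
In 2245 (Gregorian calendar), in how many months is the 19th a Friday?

2

Check the 19th of each month of 2245: Jan 19: Sun, Feb 19: Wed, Mar 19: Wed, Apr 19: Sat, May 19: Mon, Jun 19: Thu, Jul 19: Sat, Aug 19: Tue, Sep 19: Fri, Oct 19: Sun, Nov 19: Wed, Dec 19: Fri.
Friday occurs in September, December — 2 months.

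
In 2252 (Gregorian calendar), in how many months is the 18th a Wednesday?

Check the 18th of each month of 2252: Jan 18: Sun, Feb 18: Wed, Mar 18: Thu, Apr 18: Sun, May 18: Tue, Jun 18: Fri, Jul 18: Sun, Aug 18: Wed, Sep 18: Sat, Oct 18: Mon, Nov 18: Thu, Dec 18: Sat.
Wednesday occurs in February, August — 2 months.

2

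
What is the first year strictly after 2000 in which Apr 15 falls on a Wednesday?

From one year to the next, a fixed date's weekday advances by 1, or by 2 when a Feb 29 lies between the two dates.
2000: April 15 is Saturday.
2001: Sunday (+1)
2002: Monday (+1)
2003: Tuesday (+1)
2004: Thursday (+2)
2005: Friday (+1)
2006: Saturday (+1)
2007: Sunday (+1)
2008: Tuesday (+2)
2009: Wednesday (+1)
Apr 15 falls on a Wednesday in 2009.

2009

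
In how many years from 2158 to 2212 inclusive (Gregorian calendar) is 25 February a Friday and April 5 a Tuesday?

5

Check each year's weekday for 25 February and April 5:
  2158: Sat/Wed  2159: Sun/Thu  2160: Mon/Sat  2161: Wed/Sun  2162: Thu/Mon  2163: Fri/Tue ✓  2164: Sat/Thu  2165: Mon/Fri  2166: Tue/Sat  2167: Wed/Sun  2168: Thu/Tue  2169: Sat/Wed  2170: Sun/Thu  2171: Mon/Fri  …(27 more)…  2199: Mon/Fri  2200: Tue/Sat  2201: Wed/Sun  2202: Thu/Mon  2203: Fri/Tue ✓  2204: Sat/Thu  2205: Mon/Fri  2206: Tue/Sat  2207: Wed/Sun  2208: Thu/Tue  2209: Sat/Wed  2210: Sun/Thu  2211: Mon/Fri  2212: Tue/Sun
Both conditions hold in: 2163, 2174, 2185, 2191, 2203 — 5.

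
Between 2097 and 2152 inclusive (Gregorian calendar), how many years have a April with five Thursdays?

17

April has 30 days; it has five Thursdays when Thursday falls among the first (month-length − 28) days — i.e. when April 1 is one of Thursday/Wednesday.
April 1 by year: 2097:Mon 2098:Tue 2099:Wed✓ 2100:Thu✓ 2101:Fri 2102:Sat 2103:Sun 2104:Tue 2105:Wed✓ 2106:Thu✓ 2107:Fri 2108:Sun 2109:Mon 2110:Tue 2111:Wed✓ …(26 more)… 2138:Tue 2139:Wed✓ 2140:Fri 2141:Sat 2142:Sun 2143:Mon 2144:Wed✓ 2145:Thu✓ 2146:Fri 2147:Sat 2148:Mon 2149:Tue 2150:Wed✓ 2151:Thu✓ 2152:Sat
Years with five Thursdays: 2099, 2100, 2105, 2106, 2111, 2116, 2117, 2122, 2123, 2128, 2133, 2134, 2139, 2144, 2145, 2150, 2151 → 17.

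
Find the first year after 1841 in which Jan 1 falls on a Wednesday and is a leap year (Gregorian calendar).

Jan 1 advances by 2 weekdays after a leap year and by 1 after a common year.
1841: Jan 1 is Friday.
1842: Saturday
1843: Sunday
1844: Monday (leap)
1845: Wednesday
1846: Thursday
1847: Friday
1848: Saturday (leap)
1849: Monday
1850: Tuesday
1851: Wednesday
1852: Thursday (leap)
1853: Saturday
1854: Sunday
1855: Monday
1856: Tuesday (leap)
1857: Thursday
1858: Friday
1859: Saturday
1860: Sunday (leap)
1861: Tuesday
1862: Wednesday
1863: Thursday
1864: Friday (leap)
1865: Sunday
1866: Monday
1867: Tuesday
1868: Wednesday (leap)
1868 begins on a Wednesday and is a leap year.

1868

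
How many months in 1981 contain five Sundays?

4

A month of length L has five Sundays iff its first Sunday is on day ≤ L−28 (so day 1–3 in a 31-day month, 1–2 in a 30-day month, day 1 in a leap February).
Checking each month of 1981: Jan starts Thu (31d); Feb starts Sun (28d); Mar starts Sun (31d) ✓; Apr starts Wed (30d); May starts Fri (31d) ✓; Jun starts Mon (30d); Jul starts Wed (31d); Aug starts Sat (31d) ✓; Sep starts Tue (30d); Oct starts Thu (31d); Nov starts Sun (30d) ✓; Dec starts Tue (31d).
Five-Sunday months: March, May, August, November → 4.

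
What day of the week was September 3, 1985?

January 1, 1985 is a Tuesday.
September 3 is day 246 of the year, i.e. 245 days after Jan 1.
245 mod 7 = 0, so advance 0 weekdays from Tuesday: Tuesday.

Tuesday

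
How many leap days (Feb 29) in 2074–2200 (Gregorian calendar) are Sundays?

4

Leap years in 2074–2200: 30 of them.
Feb 29 weekday advances by 5 (mod 7) from one leap year to the next four years later (or differs when a century non-leap intervenes).
Leap-day weekdays: 2076:Sat 2080:Thu 2084:Tue 2088:Sun✓ 2092:Fri 2096:Wed 2104:Fri 2108:Wed 2112:Mon 2116:Sat 2120:Thu 2124:Tue 2128:Sun✓ …(4 more)… 2148:Thu 2152:Tue 2156:Sun✓ 2160:Fri 2164:Wed 2168:Mon 2172:Sat 2176:Thu 2180:Tue 2184:Sun✓ 2188:Fri 2192:Wed 2196:Mon
Sunday: 2088, 2128, 2156, 2184 → 4.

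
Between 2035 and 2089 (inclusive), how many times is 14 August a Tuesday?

Track 14 August's weekday year by year (advancing +1, or +2 across a Feb 29):
  2035: Tue ✓  2036: Thu (+2)  2037: Fri (+1)  2038: Sat (+1)  2039: Sun (+1)
  2040: Tue (+2) ✓  2041: Wed (+1)  2042: Thu (+1)  2043: Fri (+1)  2044: Sun (+2)
  2045: Mon (+1)  2046: Tue (+1) ✓  2047: Wed (+1)  2048: Fri (+2)  … (27 more years) …
  2076: Fri (+2)  2077: Sat (+1)  2078: Sun (+1)  2079: Mon (+1)  2080: Wed (+2)
  2081: Thu (+1)  2082: Fri (+1)  2083: Sat (+1)  2084: Mon (+2)  2085: Tue (+1) ✓
  2086: Wed (+1)  2087: Thu (+1)  2088: Sat (+2)  2089: Sun (+1)
Tuesday years: 2035, 2040, 2046, 2057, 2063, 2068, 2074, 2085 — 8 in total.

8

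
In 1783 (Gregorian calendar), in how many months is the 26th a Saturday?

2

Check the 26th of each month of 1783: Jan 26: Sun, Feb 26: Wed, Mar 26: Wed, Apr 26: Sat, May 26: Mon, Jun 26: Thu, Jul 26: Sat, Aug 26: Tue, Sep 26: Fri, Oct 26: Sun, Nov 26: Wed, Dec 26: Fri.
Saturday occurs in April, July — 2 months.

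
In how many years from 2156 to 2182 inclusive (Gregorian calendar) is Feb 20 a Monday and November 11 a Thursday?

0

Check each year's weekday for Feb 20 and November 11:
  2156: Fri/Thu  2157: Sun/Fri  2158: Mon/Sat  2159: Tue/Sun  2160: Wed/Tue  2161: Fri/Wed  2162: Sat/Thu  2163: Sun/Fri  2164: Mon/Sun  2165: Wed/Mon  2166: Thu/Tue  2167: Fri/Wed  2168: Sat/Fri  2169: Mon/Sat  2170: Tue/Sun  2171: Wed/Mon  2172: Thu/Wed  2173: Sat/Thu  2174: Sun/Fri  2175: Mon/Sat  2176: Tue/Mon  2177: Thu/Tue  2178: Fri/Wed  2179: Sat/Thu  2180: Sun/Sat  2181: Tue/Sun  2182: Wed/Mon
Both conditions hold in: no year — 0.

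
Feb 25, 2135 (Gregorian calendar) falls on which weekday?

Friday

January 1, 2135 is a Saturday.
February 25 is day 56 of the year, i.e. 55 days after Jan 1.
55 mod 7 = 6, so advance 6 weekdays from Saturday: Friday.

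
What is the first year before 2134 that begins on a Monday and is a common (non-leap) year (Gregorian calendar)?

2131

Jan 1 advances by 2 weekdays after a leap year and by 1 after a common year.
2134: Jan 1 is Friday.
2133: Thursday
2132: Tuesday (leap)
2131: Monday
2131 begins on a Monday and is a common year.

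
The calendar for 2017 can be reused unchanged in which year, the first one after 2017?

2023

Two years share a calendar iff Jan 1 falls on the same weekday and both are leap or both are common. 2017: Jan 1 is Sunday, common year.
2018: Jan 1 Monday, common
2019: Jan 1 Tuesday, common
2020: Jan 1 Wednesday, leap
2021: Jan 1 Friday, common
2022: Jan 1 Saturday, common
2023: Jan 1 Sunday, common
2023 matches on both conditions.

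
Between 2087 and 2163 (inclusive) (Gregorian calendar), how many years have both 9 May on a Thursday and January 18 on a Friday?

Check each year's weekday for 9 May and January 18:
  2087: Fri/Sat  2088: Sun/Sun  2089: Mon/Tue  2090: Tue/Wed  2091: Wed/Thu  2092: Fri/Fri  2093: Sat/Sun  2094: Sun/Mon  2095: Mon/Tue  2096: Wed/Wed  2097: Thu/Fri ✓  2098: Fri/Sat  2099: Sat/Sun  2100: Sun/Mon  …(49 more)…  2150: Sat/Sun  2151: Sun/Mon  2152: Tue/Tue  2153: Wed/Thu  2154: Thu/Fri ✓  2155: Fri/Sat  2156: Sun/Sun  2157: Mon/Tue  2158: Tue/Wed  2159: Wed/Thu  2160: Fri/Fri  2161: Sat/Sun  2162: Sun/Mon  2163: Mon/Tue
Both conditions hold in: 2097, 2109, 2115, 2126, 2137, 2143, 2154 — 7.

7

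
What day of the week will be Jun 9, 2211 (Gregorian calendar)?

January 1, 2211 is a Tuesday.
June 9 is day 160 of the year, i.e. 159 days after Jan 1.
159 mod 7 = 5, so advance 5 weekdays from Tuesday: Sunday.

Sunday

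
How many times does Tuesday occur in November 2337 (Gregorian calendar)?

November 2337 has 30 days and begins on Monday.
The first Tuesday is November 2.
Tuesdays fall on 2, 9, 16, 23, 30 — that's 5.

5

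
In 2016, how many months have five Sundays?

4

A month of length L has five Sundays iff its first Sunday is on day ≤ L−28 (so day 1–3 in a 31-day month, 1–2 in a 30-day month, day 1 in a leap February).
Checking each month of 2016: Jan starts Fri (31d) ✓; Feb starts Mon (29d); Mar starts Tue (31d); Apr starts Fri (30d); May starts Sun (31d) ✓; Jun starts Wed (30d); Jul starts Fri (31d) ✓; Aug starts Mon (31d); Sep starts Thu (30d); Oct starts Sat (31d) ✓; Nov starts Tue (30d); Dec starts Thu (31d).
Five-Sunday months: January, May, July, October → 4.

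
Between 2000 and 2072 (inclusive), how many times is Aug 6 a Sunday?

Track Aug 6's weekday year by year (advancing +1, or +2 across a Feb 29):
  2000: Sun ✓  2001: Mon (+1)  2002: Tue (+1)  2003: Wed (+1)  2004: Fri (+2)
  2005: Sat (+1)  2006: Sun (+1) ✓  2007: Mon (+1)  2008: Wed (+2)  2009: Thu (+1)
  2010: Fri (+1)  2011: Sat (+1)  2012: Mon (+2)  2013: Tue (+1)  … (45 more years) …
  2059: Wed (+1)  2060: Fri (+2)  2061: Sat (+1)  2062: Sun (+1) ✓  2063: Mon (+1)
  2064: Wed (+2)  2065: Thu (+1)  2066: Fri (+1)  2067: Sat (+1)  2068: Mon (+2)
  2069: Tue (+1)  2070: Wed (+1)  2071: Thu (+1)  2072: Sat (+2)
Sunday years: 2000, 2006, 2017, 2023, 2028, 2034, 2045, 2051, 2056, 2062 — 10 in total.

10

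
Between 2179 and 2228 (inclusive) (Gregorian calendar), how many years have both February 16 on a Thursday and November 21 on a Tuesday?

Check each year's weekday for February 16 and November 21:
  2179: Tue/Sun  2180: Wed/Tue  2181: Fri/Wed  2182: Sat/Thu  2183: Sun/Fri  2184: Mon/Sun  2185: Wed/Mon  2186: Thu/Tue ✓  2187: Fri/Wed  2188: Sat/Fri  2189: Mon/Sat  2190: Tue/Sun  2191: Wed/Mon  2192: Thu/Wed  …(22 more)…  2215: Thu/Tue ✓  2216: Fri/Thu  2217: Sun/Fri  2218: Mon/Sat  2219: Tue/Sun  2220: Wed/Tue  2221: Fri/Wed  2222: Sat/Thu  2223: Sun/Fri  2224: Mon/Sun  2225: Wed/Mon  2226: Thu/Tue ✓  2227: Fri/Wed  2228: Sat/Fri
Both conditions hold in: 2186, 2197, 2209, 2215, 2226 — 5.

5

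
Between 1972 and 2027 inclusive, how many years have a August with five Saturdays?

August has 31 days; it has five Saturdays when Saturday falls among the first (month-length − 28) days — i.e. when August 1 is one of Saturday/Friday/Thursday.
August 1 by year: 1972:Tue 1973:Wed 1974:Thu✓ 1975:Fri✓ 1976:Sun 1977:Mon 1978:Tue 1979:Wed 1980:Fri✓ 1981:Sat✓ 1982:Sun 1983:Mon 1984:Wed 1985:Thu✓ 1986:Fri✓ …(26 more)… 2013:Thu✓ 2014:Fri✓ 2015:Sat✓ 2016:Mon 2017:Tue 2018:Wed 2019:Thu✓ 2020:Sat✓ 2021:Sun 2022:Mon 2023:Tue 2024:Thu✓ 2025:Fri✓ 2026:Sat✓ 2027:Sun
Years with five Saturdays: 1974, 1975, 1980, 1981, 1985, 1986, 1987, 1991, 1992, 1996, 1997, 1998, 2002, 2003, 2008, 2009, 2013, 2014, 2015, 2019, 2020, 2024, 2025, 2026 → 24.

24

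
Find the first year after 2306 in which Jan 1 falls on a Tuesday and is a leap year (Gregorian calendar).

Jan 1 advances by 2 weekdays after a leap year and by 1 after a common year.
2306: Jan 1 is Monday.
2307: Tuesday
2308: Wednesday (leap)
2309: Friday
2310: Saturday
2311: Sunday
2312: Monday (leap)
2313: Wednesday
2314: Thursday
2315: Friday
2316: Saturday (leap)
2317: Monday
2318: Tuesday
2319: Wednesday
2320: Thursday (leap)
2321: Saturday
2322: Sunday
2323: Monday
2324: Tuesday (leap)
2324 begins on a Tuesday and is a leap year.

2324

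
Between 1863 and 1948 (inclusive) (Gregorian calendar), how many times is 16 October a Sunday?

12

Track 16 October's weekday year by year (advancing +1, or +2 across a Feb 29):
  1863: Fri  1864: Sun (+2) ✓  1865: Mon (+1)  1866: Tue (+1)  1867: Wed (+1)
  1868: Fri (+2)  1869: Sat (+1)  1870: Sun (+1) ✓  1871: Mon (+1)  1872: Wed (+2)
  1873: Thu (+1)  1874: Fri (+1)  1875: Sat (+1)  1876: Mon (+2)  … (58 more years) …
  1935: Wed (+1)  1936: Fri (+2)  1937: Sat (+1)  1938: Sun (+1) ✓  1939: Mon (+1)
  1940: Wed (+2)  1941: Thu (+1)  1942: Fri (+1)  1943: Sat (+1)  1944: Mon (+2)
  1945: Tue (+1)  1946: Wed (+1)  1947: Thu (+1)  1948: Sat (+2)
Sunday years: 1864, 1870, 1881, 1887, 1892, 1898, 1904, 1910, 1921, 1927, 1932, 1938 — 12 in total.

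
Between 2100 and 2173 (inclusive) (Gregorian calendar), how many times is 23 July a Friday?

Track 23 July's weekday year by year (advancing +1, or +2 across a Feb 29):
  2100: Fri ✓  2101: Sat (+1)  2102: Sun (+1)  2103: Mon (+1)  2104: Wed (+2)
  2105: Thu (+1)  2106: Fri (+1) ✓  2107: Sat (+1)  2108: Mon (+2)  2109: Tue (+1)
  2110: Wed (+1)  2111: Thu (+1)  2112: Sat (+2)  2113: Sun (+1)  … (46 more years) …
  2160: Wed (+2)  2161: Thu (+1)  2162: Fri (+1) ✓  2163: Sat (+1)  2164: Mon (+2)
  2165: Tue (+1)  2166: Wed (+1)  2167: Thu (+1)  2168: Sat (+2)  2169: Sun (+1)
  2170: Mon (+1)  2171: Tue (+1)  2172: Thu (+2)  2173: Fri (+1) ✓
Friday years: 2100, 2106, 2117, 2123, 2128, 2134, 2145, 2151, 2156, 2162, 2173 — 11 in total.

11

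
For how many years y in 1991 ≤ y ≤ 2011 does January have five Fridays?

January has 31 days; it has five Fridays when Friday falls among the first (month-length − 28) days — i.e. when January 1 is one of Friday/Thursday/Wednesday.
January 1 by year: 1991:Tue 1992:Wed✓ 1993:Fri✓ 1994:Sat 1995:Sun 1996:Mon 1997:Wed✓ 1998:Thu✓ 1999:Fri✓ 2000:Sat 2001:Mon 2002:Tue 2003:Wed✓ 2004:Thu✓ 2005:Sat 2006:Sun 2007:Mon 2008:Tue 2009:Thu✓ 2010:Fri✓ 2011:Sat
Years with five Fridays: 1992, 1993, 1997, 1998, 1999, 2003, 2004, 2009, 2010 → 9.

9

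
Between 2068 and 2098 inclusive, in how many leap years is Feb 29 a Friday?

1

Leap years in 2068–2098: 8 of them.
Feb 29 weekday advances by 5 (mod 7) from one leap year to the next four years later (or differs when a century non-leap intervenes).
Leap-day weekdays: 2068:Wed 2072:Mon 2076:Sat 2080:Thu 2084:Tue 2088:Sun 2092:Fri✓ 2096:Wed
Friday: 2092 → 1.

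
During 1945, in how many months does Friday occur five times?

A month of length L has five Fridays iff its first Friday is on day ≤ L−28 (so day 1–3 in a 31-day month, 1–2 in a 30-day month, day 1 in a leap February).
Checking each month of 1945: Jan starts Mon (31d); Feb starts Thu (28d); Mar starts Thu (31d) ✓; Apr starts Sun (30d); May starts Tue (31d); Jun starts Fri (30d) ✓; Jul starts Sun (31d); Aug starts Wed (31d) ✓; Sep starts Sat (30d); Oct starts Mon (31d); Nov starts Thu (30d) ✓; Dec starts Sat (31d).
Five-Friday months: March, June, August, November → 4.

4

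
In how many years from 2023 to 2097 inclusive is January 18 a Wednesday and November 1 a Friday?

Check each year's weekday for January 18 and November 1:
  2023: Wed/Wed  2024: Thu/Fri  2025: Sat/Sat  2026: Sun/Sun  2027: Mon/Mon  2028: Tue/Wed  2029: Thu/Thu  2030: Fri/Fri  2031: Sat/Sat  2032: Sun/Mon  2033: Tue/Tue  2034: Wed/Wed  2035: Thu/Thu  2036: Fri/Sat  …(47 more)…  2084: Tue/Wed  2085: Thu/Thu  2086: Fri/Fri  2087: Sat/Sat  2088: Sun/Mon  2089: Tue/Tue  2090: Wed/Wed  2091: Thu/Thu  2092: Fri/Sat  2093: Sun/Sun  2094: Mon/Mon  2095: Tue/Tue  2096: Wed/Thu  2097: Fri/Fri
Both conditions hold in: no year — 0.

0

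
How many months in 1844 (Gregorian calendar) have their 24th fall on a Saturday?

Check the 24th of each month of 1844: Jan 24: Wed, Feb 24: Sat, Mar 24: Sun, Apr 24: Wed, May 24: Fri, Jun 24: Mon, Jul 24: Wed, Aug 24: Sat, Sep 24: Tue, Oct 24: Thu, Nov 24: Sun, Dec 24: Tue.
Saturday occurs in February, August — 2 months.

2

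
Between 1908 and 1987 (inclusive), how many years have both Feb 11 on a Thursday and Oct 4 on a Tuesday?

Check each year's weekday for Feb 11 and Oct 4:
  1908: Tue/Sun  1909: Thu/Mon  1910: Fri/Tue  1911: Sat/Wed  1912: Sun/Fri  1913: Tue/Sat  1914: Wed/Sun  1915: Thu/Mon  1916: Fri/Wed  1917: Sun/Thu  1918: Mon/Fri  1919: Tue/Sat  1920: Wed/Mon  1921: Fri/Tue  …(52 more)…  1974: Mon/Fri  1975: Tue/Sat  1976: Wed/Mon  1977: Fri/Tue  1978: Sat/Wed  1979: Sun/Thu  1980: Mon/Sat  1981: Wed/Sun  1982: Thu/Mon  1983: Fri/Tue  1984: Sat/Thu  1985: Mon/Fri  1986: Tue/Sat  1987: Wed/Sun
Both conditions hold in: 1932, 1960 — 2.

2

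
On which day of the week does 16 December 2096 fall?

January 1, 2096 is a Sunday.
December 16 is day 351 of the year, i.e. 350 days after Jan 1.
350 mod 7 = 0, so advance 0 weekdays from Sunday: Sunday.

Sunday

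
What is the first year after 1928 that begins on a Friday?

1932

Jan 1 advances by 2 weekdays after a leap year and by 1 after a common year.
1928: Jan 1 is Sunday (leap).
1929: Tuesday
1930: Wednesday
1931: Thursday
1932: Friday (leap)
1932 begins on a Friday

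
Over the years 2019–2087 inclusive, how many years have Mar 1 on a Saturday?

10

Track Mar 1's weekday year by year (advancing +1, or +2 across a Feb 29):
  2019: Fri  2020: Sun (+2)  2021: Mon (+1)  2022: Tue (+1)  2023: Wed (+1)
  2024: Fri (+2)  2025: Sat (+1) ✓  2026: Sun (+1)  2027: Mon (+1)  2028: Wed (+2)
  2029: Thu (+1)  2030: Fri (+1)  2031: Sat (+1) ✓  2032: Mon (+2)  … (41 more years) …
  2074: Thu (+1)  2075: Fri (+1)  2076: Sun (+2)  2077: Mon (+1)  2078: Tue (+1)
  2079: Wed (+1)  2080: Fri (+2)  2081: Sat (+1) ✓  2082: Sun (+1)  2083: Mon (+1)
  2084: Wed (+2)  2085: Thu (+1)  2086: Fri (+1)  2087: Sat (+1) ✓
Saturday years: 2025, 2031, 2036, 2042, 2053, 2059, 2064, 2070, 2081, 2087 — 10 in total.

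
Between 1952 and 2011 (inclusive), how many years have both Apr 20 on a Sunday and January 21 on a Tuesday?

6

Check each year's weekday for Apr 20 and January 21:
  1952: Sun/Mon  1953: Mon/Wed  1954: Tue/Thu  1955: Wed/Fri  1956: Fri/Sat  1957: Sat/Mon  1958: Sun/Tue ✓  1959: Mon/Wed  1960: Wed/Thu  1961: Thu/Sat  1962: Fri/Sun  1963: Sat/Mon  1964: Mon/Tue  1965: Tue/Thu  …(32 more)…  1998: Mon/Wed  1999: Tue/Thu  2000: Thu/Fri  2001: Fri/Sun  2002: Sat/Mon  2003: Sun/Tue ✓  2004: Tue/Wed  2005: Wed/Fri  2006: Thu/Sat  2007: Fri/Sun  2008: Sun/Mon  2009: Mon/Wed  2010: Tue/Thu  2011: Wed/Fri
Both conditions hold in: 1958, 1969, 1975, 1986, 1997, 2003 — 6.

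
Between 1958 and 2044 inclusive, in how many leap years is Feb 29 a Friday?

Leap years in 1958–2044: 22 of them.
Feb 29 weekday advances by 5 (mod 7) from one leap year to the next four years later (or differs when a century non-leap intervenes).
Leap-day weekdays: 1960:Mon 1964:Sat 1968:Thu 1972:Tue 1976:Sun 1980:Fri✓ 1984:Wed 1988:Mon 1992:Sat 1996:Thu 2000:Tue 2004:Sun 2008:Fri✓ 2012:Wed 2016:Mon 2020:Sat 2024:Thu 2028:Tue 2032:Sun 2036:Fri✓ 2040:Wed 2044:Mon
Friday: 1980, 2008, 2036 → 3.

3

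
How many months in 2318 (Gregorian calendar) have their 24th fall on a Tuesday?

Check the 24th of each month of 2318: Jan 24: Thu, Feb 24: Sun, Mar 24: Sun, Apr 24: Wed, May 24: Fri, Jun 24: Mon, Jul 24: Wed, Aug 24: Sat, Sep 24: Tue, Oct 24: Thu, Nov 24: Sun, Dec 24: Tue.
Tuesday occurs in September, December — 2 months.

2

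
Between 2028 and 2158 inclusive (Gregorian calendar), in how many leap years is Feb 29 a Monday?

Leap years in 2028–2158: 32 of them.
Feb 29 weekday advances by 5 (mod 7) from one leap year to the next four years later (or differs when a century non-leap intervenes).
Leap-day weekdays: 2028:Tue 2032:Sun 2036:Fri 2040:Wed 2044:Mon✓ 2048:Sat 2052:Thu 2056:Tue 2060:Sun 2064:Fri 2068:Wed 2072:Mon✓ 2076:Sat …(6 more)… 2108:Wed 2112:Mon✓ 2116:Sat 2120:Thu 2124:Tue 2128:Sun 2132:Fri 2136:Wed 2140:Mon✓ 2144:Sat 2148:Thu 2152:Tue 2156:Sun
Monday: 2044, 2072, 2112, 2140 → 4.

4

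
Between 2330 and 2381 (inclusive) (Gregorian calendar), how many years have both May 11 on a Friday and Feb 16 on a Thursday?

1

Check each year's weekday for May 11 and Feb 16:
  2330: Sun/Sun  2331: Mon/Mon  2332: Wed/Tue  2333: Thu/Thu  2334: Fri/Fri  2335: Sat/Sat  2336: Mon/Sun  2337: Tue/Tue  2338: Wed/Wed  2339: Thu/Thu  2340: Sat/Fri  2341: Sun/Sun  2342: Mon/Mon  2343: Tue/Tue  …(24 more)…  2368: Sat/Fri  2369: Sun/Sun  2370: Mon/Mon  2371: Tue/Tue  2372: Thu/Wed  2373: Fri/Fri  2374: Sat/Sat  2375: Sun/Sun  2376: Tue/Mon  2377: Wed/Wed  2378: Thu/Thu  2379: Fri/Fri  2380: Sun/Sat  2381: Mon/Mon
Both conditions hold in: 2356 — 1.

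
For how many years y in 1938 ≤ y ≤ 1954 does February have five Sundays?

February has 28 days (29 in leap years); it has five Sundays when Sunday falls among the first (month-length − 28) days — i.e. when February 1 is Sunday in a leap year (never in a common year).
February 1 by year: 1938:Tue 1939:Wed 1940:Thu 1941:Sat 1942:Sun 1943:Mon 1944:Tue 1945:Thu 1946:Fri 1947:Sat 1948:Sun✓ 1949:Tue 1950:Wed 1951:Thu 1952:Fri 1953:Sun 1954:Mon
Years with five Sundays: 1948 → 1.

1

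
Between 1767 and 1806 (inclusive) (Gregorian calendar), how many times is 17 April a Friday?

6

Track 17 April's weekday year by year (advancing +1, or +2 across a Feb 29):
  1767: Fri ✓  1768: Sun (+2)  1769: Mon (+1)  1770: Tue (+1)  1771: Wed (+1)
  1772: Fri (+2) ✓  1773: Sat (+1)  1774: Sun (+1)  1775: Mon (+1)  1776: Wed (+2)
  1777: Thu (+1)  1778: Fri (+1) ✓  1779: Sat (+1)  1780: Mon (+2)  … (12 more years) …
  1793: Wed (+1)  1794: Thu (+1)  1795: Fri (+1) ✓  1796: Sun (+2)  1797: Mon (+1)
  1798: Tue (+1)  1799: Wed (+1)  1800: Thu (+1)  1801: Fri (+1) ✓  1802: Sat (+1)
  1803: Sun (+1)  1804: Tue (+2)  1805: Wed (+1)  1806: Thu (+1)
Friday years: 1767, 1772, 1778, 1789, 1795, 1801 — 6 in total.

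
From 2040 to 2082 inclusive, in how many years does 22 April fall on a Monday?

Track 22 April's weekday year by year (advancing +1, or +2 across a Feb 29):
  2040: Sun  2041: Mon (+1) ✓  2042: Tue (+1)  2043: Wed (+1)  2044: Fri (+2)
  2045: Sat (+1)  2046: Sun (+1)  2047: Mon (+1) ✓  2048: Wed (+2)  2049: Thu (+1)
  2050: Fri (+1)  2051: Sat (+1)  2052: Mon (+2) ✓  2053: Tue (+1)  … (15 more years) …
  2069: Mon (+1) ✓  2070: Tue (+1)  2071: Wed (+1)  2072: Fri (+2)  2073: Sat (+1)
  2074: Sun (+1)  2075: Mon (+1) ✓  2076: Wed (+2)  2077: Thu (+1)  2078: Fri (+1)
  2079: Sat (+1)  2080: Mon (+2) ✓  2081: Tue (+1)  2082: Wed (+1)
Monday years: 2041, 2047, 2052, 2058, 2069, 2075, 2080 — 7 in total.

7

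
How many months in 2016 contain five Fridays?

5

A month of length L has five Fridays iff its first Friday is on day ≤ L−28 (so day 1–3 in a 31-day month, 1–2 in a 30-day month, day 1 in a leap February).
Checking each month of 2016: Jan starts Fri (31d) ✓; Feb starts Mon (29d); Mar starts Tue (31d); Apr starts Fri (30d) ✓; May starts Sun (31d); Jun starts Wed (30d); Jul starts Fri (31d) ✓; Aug starts Mon (31d); Sep starts Thu (30d) ✓; Oct starts Sat (31d); Nov starts Tue (30d); Dec starts Thu (31d) ✓.
Five-Friday months: January, April, July, September, December → 5.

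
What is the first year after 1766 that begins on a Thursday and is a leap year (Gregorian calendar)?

1784

Jan 1 advances by 2 weekdays after a leap year and by 1 after a common year.
1766: Jan 1 is Wednesday.
1767: Thursday
1768: Friday (leap)
1769: Sunday
1770: Monday
1771: Tuesday
1772: Wednesday (leap)
1773: Friday
1774: Saturday
1775: Sunday
1776: Monday (leap)
1777: Wednesday
1778: Thursday
1779: Friday
1780: Saturday (leap)
1781: Monday
1782: Tuesday
1783: Wednesday
1784: Thursday (leap)
1784 begins on a Thursday and is a leap year.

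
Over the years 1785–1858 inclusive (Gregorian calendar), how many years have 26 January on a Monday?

Track 26 January's weekday year by year (advancing +1, or +2 across a Feb 29):
  1785: Wed  1786: Thu (+1)  1787: Fri (+1)  1788: Sat (+1)  1789: Mon (+2) ✓
  1790: Tue (+1)  1791: Wed (+1)  1792: Thu (+1)  1793: Sat (+2)  1794: Sun (+1)
  1795: Mon (+1) ✓  1796: Tue (+1)  1797: Thu (+2)  1798: Fri (+1)  … (46 more years) …
  1845: Sun (+2)  1846: Mon (+1) ✓  1847: Tue (+1)  1848: Wed (+1)  1849: Fri (+2)
  1850: Sat (+1)  1851: Sun (+1)  1852: Mon (+1) ✓  1853: Wed (+2)  1854: Thu (+1)
  1855: Fri (+1)  1856: Sat (+1)  1857: Mon (+2) ✓  1858: Tue (+1)
Monday years: 1789, 1795, 1801, 1807, 1818, 1824, 1829, 1835, 1846, 1852, 1857 — 11 in total.

11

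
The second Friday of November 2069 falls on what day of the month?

8

November 1, 2069 is a Friday, so the first Friday is the 1st.
The second Friday is 1 + 7 = 8.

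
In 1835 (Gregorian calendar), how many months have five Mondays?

A month of length L has five Mondays iff its first Monday is on day ≤ L−28 (so day 1–3 in a 31-day month, 1–2 in a 30-day month, day 1 in a leap February).
Checking each month of 1835: Jan starts Thu (31d); Feb starts Sun (28d); Mar starts Sun (31d) ✓; Apr starts Wed (30d); May starts Fri (31d); Jun starts Mon (30d) ✓; Jul starts Wed (31d); Aug starts Sat (31d) ✓; Sep starts Tue (30d); Oct starts Thu (31d); Nov starts Sun (30d) ✓; Dec starts Tue (31d).
Five-Monday months: March, June, August, November → 4.

4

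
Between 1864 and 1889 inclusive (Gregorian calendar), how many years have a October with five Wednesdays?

October has 31 days; it has five Wednesdays when Wednesday falls among the first (month-length − 28) days — i.e. when October 1 is one of Wednesday/Tuesday/Monday.
October 1 by year: 1864:Sat 1865:Sun 1866:Mon✓ 1867:Tue✓ 1868:Thu 1869:Fri 1870:Sat 1871:Sun 1872:Tue✓ 1873:Wed✓ 1874:Thu 1875:Fri 1876:Sun 1877:Mon✓ 1878:Tue✓ 1879:Wed✓ 1880:Fri 1881:Sat 1882:Sun 1883:Mon✓ 1884:Wed✓ 1885:Thu 1886:Fri 1887:Sat 1888:Mon✓ 1889:Tue✓
Years with five Wednesdays: 1866, 1867, 1872, 1873, 1877, 1878, 1879, 1883, 1884, 1888, 1889 → 11.

11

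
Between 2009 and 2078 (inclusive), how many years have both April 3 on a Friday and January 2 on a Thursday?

3

Check each year's weekday for April 3 and January 2:
  2009: Fri/Fri  2010: Sat/Sat  2011: Sun/Sun  2012: Tue/Mon  2013: Wed/Wed  2014: Thu/Thu  2015: Fri/Fri  2016: Sun/Sat  2017: Mon/Mon  2018: Tue/Tue  2019: Wed/Wed  2020: Fri/Thu ✓  2021: Sat/Sat  2022: Sun/Sun  …(42 more)…  2065: Fri/Fri  2066: Sat/Sat  2067: Sun/Sun  2068: Tue/Mon  2069: Wed/Wed  2070: Thu/Thu  2071: Fri/Fri  2072: Sun/Sat  2073: Mon/Mon  2074: Tue/Tue  2075: Wed/Wed  2076: Fri/Thu ✓  2077: Sat/Sat  2078: Sun/Sun
Both conditions hold in: 2020, 2048, 2076 — 3.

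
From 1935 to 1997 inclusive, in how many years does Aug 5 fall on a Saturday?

Track Aug 5's weekday year by year (advancing +1, or +2 across a Feb 29):
  1935: Mon  1936: Wed (+2)  1937: Thu (+1)  1938: Fri (+1)  1939: Sat (+1) ✓
  1940: Mon (+2)  1941: Tue (+1)  1942: Wed (+1)  1943: Thu (+1)  1944: Sat (+2) ✓
  1945: Sun (+1)  1946: Mon (+1)  1947: Tue (+1)  1948: Thu (+2)  … (35 more years) …
  1984: Sun (+2)  1985: Mon (+1)  1986: Tue (+1)  1987: Wed (+1)  1988: Fri (+2)
  1989: Sat (+1) ✓  1990: Sun (+1)  1991: Mon (+1)  1992: Wed (+2)  1993: Thu (+1)
  1994: Fri (+1)  1995: Sat (+1) ✓  1996: Mon (+2)  1997: Tue (+1)
Saturday years: 1939, 1944, 1950, 1961, 1967, 1972, 1978, 1989, 1995 — 9 in total.

9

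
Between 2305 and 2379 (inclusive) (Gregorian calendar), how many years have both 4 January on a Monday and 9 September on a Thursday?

Check each year's weekday for 4 January and 9 September:
  2305: Wed/Sat  2306: Thu/Sun  2307: Fri/Mon  2308: Sat/Wed  2309: Mon/Thu ✓  2310: Tue/Fri  2311: Wed/Sat  2312: Thu/Mon  2313: Sat/Tue  2314: Sun/Wed  2315: Mon/Thu ✓  2316: Tue/Sat  2317: Thu/Sun  2318: Fri/Mon  …(47 more)…  2366: Tue/Fri  2367: Wed/Sat  2368: Thu/Mon  2369: Sat/Tue  2370: Sun/Wed  2371: Mon/Thu ✓  2372: Tue/Sat  2373: Thu/Sun  2374: Fri/Mon  2375: Sat/Tue  2376: Sun/Thu  2377: Tue/Fri  2378: Wed/Sat  2379: Thu/Sun
Both conditions hold in: 2309, 2315, 2326, 2337, 2343, 2354, 2365, 2371 — 8.

8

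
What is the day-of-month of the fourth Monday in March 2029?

26

March 1, 2029 is a Thursday, so the first Monday is the 5th.
The fourth Monday is 5 + 21 = 26.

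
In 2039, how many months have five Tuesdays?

4

A month of length L has five Tuesdays iff its first Tuesday is on day ≤ L−28 (so day 1–3 in a 31-day month, 1–2 in a 30-day month, day 1 in a leap February).
Checking each month of 2039: Jan starts Sat (31d); Feb starts Tue (28d); Mar starts Tue (31d) ✓; Apr starts Fri (30d); May starts Sun (31d) ✓; Jun starts Wed (30d); Jul starts Fri (31d); Aug starts Mon (31d) ✓; Sep starts Thu (30d); Oct starts Sat (31d); Nov starts Tue (30d) ✓; Dec starts Thu (31d).
Five-Tuesday months: March, May, August, November → 4.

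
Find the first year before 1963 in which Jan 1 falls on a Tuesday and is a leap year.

1952

Jan 1 advances by 2 weekdays after a leap year and by 1 after a common year.
1963: Jan 1 is Tuesday.
1962: Monday
1961: Sunday
1960: Friday (leap)
1959: Thursday
1958: Wednesday
1957: Tuesday
1956: Sunday (leap)
1955: Saturday
1954: Friday
1953: Thursday
1952: Tuesday (leap)
1952 begins on a Tuesday and is a leap year.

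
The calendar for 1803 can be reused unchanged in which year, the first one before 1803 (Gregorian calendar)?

1791

Two years share a calendar iff Jan 1 falls on the same weekday and both are leap or both are common. 1803: Jan 1 is Saturday, common year.
1802: Jan 1 Friday, common
1801: Jan 1 Thursday, common
1800: Jan 1 Wednesday, common
1799: Jan 1 Tuesday, common
1798: Jan 1 Monday, common
1797: Jan 1 Sunday, common
1796: Jan 1 Friday, leap
1795: Jan 1 Thursday, common
1794: Jan 1 Wednesday, common
1793: Jan 1 Tuesday, common
1792: Jan 1 Sunday, leap
1791: Jan 1 Saturday, common
1791 matches on both conditions.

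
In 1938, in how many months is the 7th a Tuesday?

Check the 7th of each month of 1938: Jan 7: Fri, Feb 7: Mon, Mar 7: Mon, Apr 7: Thu, May 7: Sat, Jun 7: Tue, Jul 7: Thu, Aug 7: Sun, Sep 7: Wed, Oct 7: Fri, Nov 7: Mon, Dec 7: Wed.
Tuesday occurs in June — 1 month.

1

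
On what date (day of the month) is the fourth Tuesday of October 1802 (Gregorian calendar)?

26

October 1, 1802 is a Friday, so the first Tuesday is the 5th.
The fourth Tuesday is 5 + 21 = 26.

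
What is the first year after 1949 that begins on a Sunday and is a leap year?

Jan 1 advances by 2 weekdays after a leap year and by 1 after a common year.
1949: Jan 1 is Saturday.
1950: Sunday
1951: Monday
1952: Tuesday (leap)
1953: Thursday
1954: Friday
1955: Saturday
1956: Sunday (leap)
1956 begins on a Sunday and is a leap year.

1956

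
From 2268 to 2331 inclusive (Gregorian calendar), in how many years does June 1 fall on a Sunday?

Track June 1's weekday year by year (advancing +1, or +2 across a Feb 29):
  2268: Mon  2269: Tue (+1)  2270: Wed (+1)  2271: Thu (+1)  2272: Sat (+2)
  2273: Sun (+1) ✓  2274: Mon (+1)  2275: Tue (+1)  2276: Thu (+2)  2277: Fri (+1)
  2278: Sat (+1)  2279: Sun (+1) ✓  2280: Tue (+2)  2281: Wed (+1)  … (36 more years) …
  2318: Sat (+1)  2319: Sun (+1) ✓  2320: Tue (+2)  2321: Wed (+1)  2322: Thu (+1)
  2323: Fri (+1)  2324: Sun (+2) ✓  2325: Mon (+1)  2326: Tue (+1)  2327: Wed (+1)
  2328: Fri (+2)  2329: Sat (+1)  2330: Sun (+1) ✓  2331: Mon (+1)
Sunday years: 2273, 2279, 2284, 2290, 2302, 2313, 2319, 2324, 2330 — 9 in total.

9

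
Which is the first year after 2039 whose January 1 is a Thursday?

2043

Jan 1 advances by 2 weekdays after a leap year and by 1 after a common year.
2039: Jan 1 is Saturday.
2040: Sunday (leap)
2041: Tuesday
2042: Wednesday
2043: Thursday
2043 begins on a Thursday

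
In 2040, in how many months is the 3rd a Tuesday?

3

Check the 3rd of each month of 2040: Jan 3: Tue, Feb 3: Fri, Mar 3: Sat, Apr 3: Tue, May 3: Thu, Jun 3: Sun, Jul 3: Tue, Aug 3: Fri, Sep 3: Mon, Oct 3: Wed, Nov 3: Sat, Dec 3: Mon.
Tuesday occurs in January, April, July — 3 months.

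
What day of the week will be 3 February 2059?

Monday

January 1, 2059 is a Wednesday.
February 3 is day 34 of the year, i.e. 33 days after Jan 1.
33 mod 7 = 5, so advance 5 weekdays from Wednesday: Monday.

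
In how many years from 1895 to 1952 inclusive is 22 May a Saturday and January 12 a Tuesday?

Check each year's weekday for 22 May and January 12:
  1895: Wed/Sat  1896: Fri/Sun  1897: Sat/Tue ✓  1898: Sun/Wed  1899: Mon/Thu  1900: Tue/Fri  1901: Wed/Sat  1902: Thu/Sun  1903: Fri/Mon  1904: Sun/Tue  1905: Mon/Thu  1906: Tue/Fri  1907: Wed/Sat  1908: Fri/Sun  …(30 more)…  1939: Mon/Thu  1940: Wed/Fri  1941: Thu/Sun  1942: Fri/Mon  1943: Sat/Tue ✓  1944: Mon/Wed  1945: Tue/Fri  1946: Wed/Sat  1947: Thu/Sun  1948: Sat/Mon  1949: Sun/Wed  1950: Mon/Thu  1951: Tue/Fri  1952: Thu/Sat
Both conditions hold in: 1897, 1909, 1915, 1926, 1937, 1943 — 6.

6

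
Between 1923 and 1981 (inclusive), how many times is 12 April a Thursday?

9

Track 12 April's weekday year by year (advancing +1, or +2 across a Feb 29):
  1923: Thu ✓  1924: Sat (+2)  1925: Sun (+1)  1926: Mon (+1)  1927: Tue (+1)
  1928: Thu (+2) ✓  1929: Fri (+1)  1930: Sat (+1)  1931: Sun (+1)  1932: Tue (+2)
  1933: Wed (+1)  1934: Thu (+1) ✓  1935: Fri (+1)  1936: Sun (+2)  … (31 more years) …
  1968: Fri (+2)  1969: Sat (+1)  1970: Sun (+1)  1971: Mon (+1)  1972: Wed (+2)
  1973: Thu (+1) ✓  1974: Fri (+1)  1975: Sat (+1)  1976: Mon (+2)  1977: Tue (+1)
  1978: Wed (+1)  1979: Thu (+1) ✓  1980: Sat (+2)  1981: Sun (+1)
Thursday years: 1923, 1928, 1934, 1945, 1951, 1956, 1962, 1973, 1979 — 9 in total.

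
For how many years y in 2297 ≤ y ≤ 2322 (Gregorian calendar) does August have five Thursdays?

12

August has 31 days; it has five Thursdays when Thursday falls among the first (month-length − 28) days — i.e. when August 1 is one of Thursday/Wednesday/Tuesday.
August 1 by year: 2297:Sun 2298:Mon 2299:Tue✓ 2300:Wed✓ 2301:Thu✓ 2302:Fri 2303:Sat 2304:Mon 2305:Tue✓ 2306:Wed✓ 2307:Thu✓ 2308:Sat 2309:Sun 2310:Mon 2311:Tue✓ 2312:Thu✓ 2313:Fri 2314:Sat 2315:Sun 2316:Tue✓ 2317:Wed✓ 2318:Thu✓ 2319:Fri 2320:Sun 2321:Mon 2322:Tue✓
Years with five Thursdays: 2299, 2300, 2301, 2305, 2306, 2307, 2311, 2312, 2316, 2317, 2318, 2322 → 12.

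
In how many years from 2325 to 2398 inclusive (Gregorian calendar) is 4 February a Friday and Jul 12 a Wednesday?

Check each year's weekday for 4 February and Jul 12:
  2325: Wed/Sun  2326: Thu/Mon  2327: Fri/Tue  2328: Sat/Thu  2329: Mon/Fri  2330: Tue/Sat  2331: Wed/Sun  2332: Thu/Tue  2333: Sat/Wed  2334: Sun/Thu  2335: Mon/Fri  2336: Tue/Sun  2337: Thu/Mon  2338: Fri/Tue  …(46 more)…  2385: Mon/Fri  2386: Tue/Sat  2387: Wed/Sun  2388: Thu/Tue  2389: Sat/Wed  2390: Sun/Thu  2391: Mon/Fri  2392: Tue/Sun  2393: Thu/Mon  2394: Fri/Tue  2395: Sat/Wed  2396: Sun/Fri  2397: Tue/Sat  2398: Wed/Sun
Both conditions hold in: 2344, 2372 — 2.

2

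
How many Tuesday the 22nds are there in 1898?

3

Check the 22nd of each month of 1898: Jan 22: Sat, Feb 22: Tue, Mar 22: Tue, Apr 22: Fri, May 22: Sun, Jun 22: Wed, Jul 22: Fri, Aug 22: Mon, Sep 22: Thu, Oct 22: Sat, Nov 22: Tue, Dec 22: Thu.
Tuesday occurs in February, March, November — 3 months.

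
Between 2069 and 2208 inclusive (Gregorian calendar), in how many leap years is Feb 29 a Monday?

6

Leap years in 2069–2208: 33 of them.
Feb 29 weekday advances by 5 (mod 7) from one leap year to the next four years later (or differs when a century non-leap intervenes).
Leap-day weekdays: 2072:Mon✓ 2076:Sat 2080:Thu 2084:Tue 2088:Sun 2092:Fri 2096:Wed 2104:Fri 2108:Wed 2112:Mon✓ 2116:Sat 2120:Thu 2124:Tue …(7 more)… 2156:Sun 2160:Fri 2164:Wed 2168:Mon✓ 2172:Sat 2176:Thu 2180:Tue 2184:Sun 2188:Fri 2192:Wed 2196:Mon✓ 2204:Wed 2208:Mon✓
Monday: 2072, 2112, 2140, 2168, 2196, 2208 → 6.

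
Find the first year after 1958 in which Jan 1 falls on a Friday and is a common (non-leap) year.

1965

Jan 1 advances by 2 weekdays after a leap year and by 1 after a common year.
1958: Jan 1 is Wednesday.
1959: Thursday
1960: Friday (leap)
1961: Sunday
1962: Monday
1963: Tuesday
1964: Wednesday (leap)
1965: Friday
1965 begins on a Friday and is a common year.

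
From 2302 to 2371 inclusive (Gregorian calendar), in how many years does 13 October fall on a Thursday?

10

Track 13 October's weekday year by year (advancing +1, or +2 across a Feb 29):
  2302: Mon  2303: Tue (+1)  2304: Thu (+2) ✓  2305: Fri (+1)  2306: Sat (+1)
  2307: Sun (+1)  2308: Tue (+2)  2309: Wed (+1)  2310: Thu (+1) ✓  2311: Fri (+1)
  2312: Sun (+2)  2313: Mon (+1)  2314: Tue (+1)  2315: Wed (+1)  … (42 more years) …
  2358: Mon (+1)  2359: Tue (+1)  2360: Thu (+2) ✓  2361: Fri (+1)  2362: Sat (+1)
  2363: Sun (+1)  2364: Tue (+2)  2365: Wed (+1)  2366: Thu (+1) ✓  2367: Fri (+1)
  2368: Sun (+2)  2369: Mon (+1)  2370: Tue (+1)  2371: Wed (+1)
Thursday years: 2304, 2310, 2321, 2327, 2332, 2338, 2349, 2355, 2360, 2366 — 10 in total.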